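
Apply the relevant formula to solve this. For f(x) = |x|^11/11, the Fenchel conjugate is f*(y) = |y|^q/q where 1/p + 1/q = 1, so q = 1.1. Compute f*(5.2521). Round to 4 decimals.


The conjugate exponent q satisfies 1/p + 1/q = 1.
p = 11, so q = 11/(11 - 1) = 1.1
|y|^q = 5.2521^1.1 = 6.1996
f*(5.2521) = 6.1996 / 1.1 = 5.636


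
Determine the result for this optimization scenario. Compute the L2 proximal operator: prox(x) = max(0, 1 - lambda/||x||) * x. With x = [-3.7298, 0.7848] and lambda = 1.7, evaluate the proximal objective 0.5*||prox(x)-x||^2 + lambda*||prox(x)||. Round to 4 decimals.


Step 1: Compute ||x||.
||x|| = 3.8115
Step 2: Compute scaling factor.
scale = max(0, 1 - 1.7/3.8115) = 0.554
Step 3: prox(x) = [-2.0662, 0.4348]
||prox(x)|| = 2.1115
Step 4: Proximal objective.
0.5*||prox-x||^2 = 1.445
lambda*||prox|| = 3.5896
Total = 5.0345


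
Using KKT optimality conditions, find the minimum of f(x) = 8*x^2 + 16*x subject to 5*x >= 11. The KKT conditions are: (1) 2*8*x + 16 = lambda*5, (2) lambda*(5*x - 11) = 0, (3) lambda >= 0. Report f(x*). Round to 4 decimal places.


Step 1: Try lambda = 0 (constraint inactive).
x_unc = -16/(2*8) = -1.0
Check: 5*-1.0 = -5.0 < 11 -- violated!
Step 2: Constraint must be active: 5*x = 11
x* = 11/5 = 2.2
lambda = (2*8*2.2 + 16)/5 = 10.24
Step 3: Compute optimal value.
f(x*) = 8*2.2^2 + 16*2.2 = 73.92


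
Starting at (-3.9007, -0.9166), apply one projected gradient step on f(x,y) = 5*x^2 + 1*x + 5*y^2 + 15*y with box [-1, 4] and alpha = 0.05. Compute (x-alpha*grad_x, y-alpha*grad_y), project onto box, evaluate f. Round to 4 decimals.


Step 1: Compute gradient at (-3.9007, -0.9166).
grad_x = 2*5*-3.9007 + 1 = -38.007
grad_y = 2*5*-0.9166 + 15 = 5.834
Step 2: Gradient step.
x_raw = -3.9007 - 0.05*-38.007 = -2.0004
y_raw = -0.9166 - 0.05*5.834 = -1.2083
Step 3: Project onto [-1, 4].
x_proj = clip(-2.0004) = -1.0
y_proj = clip(-1.2083) = -1.0
Step 4: Evaluate f.
f(-1.0, -1.0) = -6.0


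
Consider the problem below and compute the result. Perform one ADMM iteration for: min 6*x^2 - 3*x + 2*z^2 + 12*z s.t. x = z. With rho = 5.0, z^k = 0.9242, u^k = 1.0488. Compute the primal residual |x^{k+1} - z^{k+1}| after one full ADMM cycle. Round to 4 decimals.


ADMM iteration with rho = 5.0, z^k = 0.9242, u^k = 1.0488
Step 1: x-update.
Minimize 6*x^2 - 3*x + (5.0/2)*(x - 0.9242 + 1.0488)^2
FOC: (2*6 + 5.0)*x = 3 + 5.0*(0.9242 - 1.0488)
x^{k+1} = 0.1398
Step 2: z-update.
Minimize 2*z^2 + 12*z + (5.0/2)*(0.1398 - z + 1.0488)^2
FOC: (2*2 + 5.0)*z = -12 + 5.0*(0.1398 + 1.0488)
z^{k+1} = -0.673
Step 3: u-update.
u^{k+1} = 1.0488 + 0.1398 + 0.673 = 1.8616
Step 4: Primal residual = |0.1398 + 0.673| = 0.8128


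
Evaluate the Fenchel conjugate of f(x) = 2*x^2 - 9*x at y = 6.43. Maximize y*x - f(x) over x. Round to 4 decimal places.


f*(y) = sup_x {y*x - a*x^2 - b*x} = sup_x {(y-b)*x - a*x^2}
FOC: (y - b) - 2a*x = 0 => x* = (y - b)/(2a)
x* = (6.43 + 9)/(2*2) = 3.8575
f*(6.43) = (y-b)^2/(4a) = (6.43 + 9)^2/(4*2)
= 238.0849/8 = 29.7606


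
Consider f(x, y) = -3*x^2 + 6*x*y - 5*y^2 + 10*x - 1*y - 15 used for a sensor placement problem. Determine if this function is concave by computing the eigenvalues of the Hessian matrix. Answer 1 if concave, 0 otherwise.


The Hessian of f(x,y) = -3*x^2 + 6*x*y - 5*y^2 + 10*x - 1*y - 15 is:
H = [[-6, 6], [6, -10]]
Trace = -6 - 10 = -16
Determinant = -6*-10 - (6)^2 = 24
Discriminant = (-16)^2 - 4*24 = 160.0
Eigenvalues: lambda_1 = -14.3246, lambda_2 = -1.6754
The function is concave.

1


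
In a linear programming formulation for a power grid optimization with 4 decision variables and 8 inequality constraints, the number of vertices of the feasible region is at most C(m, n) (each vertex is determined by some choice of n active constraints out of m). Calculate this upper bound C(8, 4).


Each vertex corresponds to some choice of n active constraints out of m, so the number of vertices is at most C(m, n) = m! / (n!(m-n)!).
m = 8, n = 4
Numerator: 8 * 7 * 6 * 5
Denominator: 4! = 24
C(8, 4) = 70


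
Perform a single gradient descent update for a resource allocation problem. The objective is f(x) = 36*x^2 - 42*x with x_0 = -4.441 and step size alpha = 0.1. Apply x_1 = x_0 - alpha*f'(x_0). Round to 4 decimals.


We compute the gradient at x_0 and apply the update.
f'(x) = 72*x - 42
f'(-4.441) = 72*-4.441 - 42 = -361.752
x_1 = -4.441 - 0.1*-361.752 = 31.7342


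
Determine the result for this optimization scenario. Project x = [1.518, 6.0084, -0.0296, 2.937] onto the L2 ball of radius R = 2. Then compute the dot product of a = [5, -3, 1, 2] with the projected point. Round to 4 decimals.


Step 1: Compute ||x|| (intermediates to 6 decimals).
||x|| = sqrt(1.518^2 + 6.0084^2 + (-0.0296)^2 + 2.937^2) = 6.857991
Step 2: Project.
Since ||x|| > R, scale = R/||x|| = 2/6.857991 = 0.291631, proj(x) = scale * x
proj(x) = [0.442696, 1.752236, -0.008632, 0.85652]
Step 3: Dot product.
a^T * proj(x) = 5*0.442696 - 3*1.752236 + 1*(-0.008632) + 2*0.85652 = -1.3388


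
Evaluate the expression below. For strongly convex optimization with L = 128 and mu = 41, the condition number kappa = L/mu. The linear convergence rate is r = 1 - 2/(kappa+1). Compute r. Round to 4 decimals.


Step 1: Compute the condition number.
kappa = L/mu = 128/41 = 3.122
Step 2: Compute the convergence rate.
r = 1 - 2/(kappa + 1) = 1 - 2*mu/(L + mu) = (L - mu)/(L + mu) = 87/169 = 0.5148


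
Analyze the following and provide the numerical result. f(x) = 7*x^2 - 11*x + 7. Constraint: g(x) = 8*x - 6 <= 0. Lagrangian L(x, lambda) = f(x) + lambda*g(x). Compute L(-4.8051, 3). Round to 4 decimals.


Step 1: Evaluate f(x).
f(-4.8051) = 7*(-4.8051)^2 - 11*(-4.8051) + 7 = 221.479
Step 2: Evaluate g(x).
g(-4.8051) = 8*-4.8051 - 6 = -44.4408
Step 3: Compute Lagrangian.
L = 221.479 + 3*-44.4408 = 88.1566


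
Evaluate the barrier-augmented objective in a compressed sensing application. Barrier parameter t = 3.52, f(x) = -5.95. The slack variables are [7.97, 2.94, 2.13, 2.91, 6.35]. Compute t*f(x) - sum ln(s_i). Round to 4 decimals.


Step 1: Compute log-barrier.
ln values: [2.0757, 1.0784, 0.7561, 1.0682, 1.8485]
phi = -(2.0757 + 1.0784 + 0.7561 + 1.0682 + 1.8485) = -6.8268
Step 2: Compute augmented objective.
t*f(x) = 3.52*-5.95 = -20.944
Total = -20.944 - 6.8268 = -27.7708


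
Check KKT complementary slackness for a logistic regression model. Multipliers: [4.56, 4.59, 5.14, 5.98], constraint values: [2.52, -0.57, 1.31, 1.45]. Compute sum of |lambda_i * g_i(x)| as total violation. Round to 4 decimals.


KKT complementary slackness check:
lambda_1 * g_1 = 4.56 * 2.52 = 11.4912
lambda_2 * g_2 = 4.59 * -0.57 = -2.6163
lambda_3 * g_3 = 5.14 * 1.31 = 6.7334
lambda_4 * g_4 = 5.98 * 1.45 = 8.671
Total violation = 11.4912 + 2.6163 + 6.7334 + 8.671 = 29.5119


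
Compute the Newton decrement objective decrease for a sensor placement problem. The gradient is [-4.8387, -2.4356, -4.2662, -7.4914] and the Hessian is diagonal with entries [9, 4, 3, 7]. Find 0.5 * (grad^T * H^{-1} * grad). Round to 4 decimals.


Step 1: H is diagonal, so H^(-1) * g = [-0.5376, -0.6089, -1.4221, -1.0702].
Step 2: g^T H^(-1) g = sum_i g_i^2 / H_ii
  = (-4.8387)^2/9 + (-2.4356)^2/4 + (-4.2662)^2/3 + (-7.4914)^2/7
  = 2.6014 + 1.483 + 6.0668 + 8.0173 = 18.1686
Step 3: Objective decrease = 0.5 * g^T H^(-1) g = 9.0843


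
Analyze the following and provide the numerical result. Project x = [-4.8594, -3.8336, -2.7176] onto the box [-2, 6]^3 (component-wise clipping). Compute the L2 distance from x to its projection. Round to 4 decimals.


Project each component onto [-2, 6].
clip(-4.8594) = -2.0, clip(-3.8336) = -2.0, clip(-2.7176) = -2.0
Projection = [-2.0, -2.0, -2.0]
Squared diffs: [8.1762, 3.3621, 0.5149]
Distance = sqrt(12.0532) = 3.4718


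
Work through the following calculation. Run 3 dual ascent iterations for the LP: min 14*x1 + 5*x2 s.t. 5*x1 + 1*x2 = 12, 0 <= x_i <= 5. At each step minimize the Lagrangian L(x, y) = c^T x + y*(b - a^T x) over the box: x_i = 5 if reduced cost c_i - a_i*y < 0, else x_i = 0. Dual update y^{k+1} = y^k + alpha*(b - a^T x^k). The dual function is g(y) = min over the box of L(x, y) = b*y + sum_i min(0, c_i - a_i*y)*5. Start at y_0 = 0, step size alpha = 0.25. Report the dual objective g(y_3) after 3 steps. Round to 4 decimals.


Dual ascent for LP: min 14*x1 + 5*x2, 5*x1 + 1*x2 = 12, 0 <= x_i <= 5
Step 1: y^k = 0.0, reduced costs: (14.0, 5.0)
  x^k = (0.0, 0.0), subgradient = b - a^T x = 12.0
  y^{k+1} = 0.0 + 0.25*12.0 = 3.0
Step 2: y^k = 3.0, reduced costs: (-1.0, 2.0)
  x^k = (5.0, 0.0), subgradient = b - a^T x = -13.0
  y^{k+1} = 3.0 + 0.25*-13.0 = -0.25
Step 3: y^k = -0.25, reduced costs: (15.25, 5.25)
  x^k = (0.0, 0.0), subgradient = b - a^T x = 12.0
  y^{k+1} = -0.25 + 0.25*12.0 = 2.75
Dual objective at y_3 = 2.75: reduced costs (0.25, 2.25), box minimizer x = (0.0, 0.0)
g(y_3) = b*y + (c1 - a1*y)*x1 + (c2 - a2*y)*x2 = 12*2.75 + 0.25*0.0 + 2.25*0.0 = 33.0 + 0.0 + 0.0 = 33.0


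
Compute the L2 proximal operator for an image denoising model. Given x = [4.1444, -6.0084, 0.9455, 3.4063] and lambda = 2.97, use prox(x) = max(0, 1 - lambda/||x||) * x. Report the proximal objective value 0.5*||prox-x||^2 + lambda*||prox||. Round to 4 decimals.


Step 1: Compute ||x||.
||x|| = 8.1101
Step 2: Compute scaling factor.
scale = max(0, 1 - 2.97/8.1101) = 0.6338
Step 3: prox(x) = [2.6267, -3.8081, 0.5992, 2.1589]
||prox(x)|| = 5.1401
Step 4: Proximal objective.
0.5*||prox-x||^2 = 4.4105
lambda*||prox|| = 15.2661
Total = 19.6766


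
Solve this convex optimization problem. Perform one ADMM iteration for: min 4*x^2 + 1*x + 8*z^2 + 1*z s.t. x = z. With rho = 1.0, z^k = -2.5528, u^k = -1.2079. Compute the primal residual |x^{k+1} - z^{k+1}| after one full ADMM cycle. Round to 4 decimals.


ADMM iteration with rho = 1.0, z^k = -2.5528, u^k = -1.2079
Step 1: x-update.
Minimize 4*x^2 + 1*x + (1.0/2)*(x + 2.5528 - 1.2079)^2
FOC: (2*4 + 1.0)*x = -1 + 1.0*(-2.5528 + 1.2079)
x^{k+1} = -0.2605
Step 2: z-update.
Minimize 8*z^2 + 1*z + (1.0/2)*(-0.2605 - z - 1.2079)^2
FOC: (2*8 + 1.0)*z = -1 + 1.0*(-0.2605 - 1.2079)
z^{k+1} = -0.1452
Step 3: u-update.
u^{k+1} = -1.2079 - 0.2605 + 0.1452 = -1.3232
Step 4: Primal residual = |-0.2605 + 0.1452| = 0.1153


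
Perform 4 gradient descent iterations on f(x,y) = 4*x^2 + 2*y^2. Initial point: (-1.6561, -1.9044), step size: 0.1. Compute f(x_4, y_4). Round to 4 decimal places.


Gradient descent on f(x,y) = 4*x^2 + 2*y^2.
Starting point: (-1.6561, -1.9044), alpha = 0.1
Step 1: grad_x = 2*4*-1.6561 = -13.2488, grad_y = 2*2*-1.9044 = -7.6176
  x_1 = -1.6561 - 0.1*-13.2488 = -0.3312
  y_1 = -1.9044 - 0.1*-7.6176 = -1.1426
Step 2: grad_x = 2*4*-0.3312 = -2.6498, grad_y = 2*2*-1.1426 = -4.5706
  x_2 = -0.3312 - 0.1*-2.6498 = -0.0662
  y_2 = -1.1426 - 0.1*-4.5706 = -0.6856
Step 3: grad_x = 2*4*-0.0662 = -0.53, grad_y = 2*2*-0.6856 = -2.7423
  x_3 = -0.0662 - 0.1*-0.53 = -0.0132
  y_3 = -0.6856 - 0.1*-2.7423 = -0.4114
Step 4: grad_x = 2*4*-0.0132 = -0.106, grad_y = 2*2*-0.4114 = -1.6454
  x_4 = -0.0132 - 0.1*-0.106 = -0.0026
  y_4 = -0.4114 - 0.1*-1.6454 = -0.2468
f(-0.0026, -0.2468) = 4*(-0.0026)^2 + 2*(-0.2468)^2 = 0.1219


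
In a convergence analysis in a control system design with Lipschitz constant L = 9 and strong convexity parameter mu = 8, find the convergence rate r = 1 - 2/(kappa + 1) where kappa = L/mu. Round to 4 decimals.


Step 1: Compute the condition number.
kappa = L/mu = 9/8 = 1.125
Step 2: Compute the convergence rate.
r = 1 - 2/(kappa + 1) = 1 - 2*mu/(L + mu) = (L - mu)/(L + mu) = 1/17 = 0.0588


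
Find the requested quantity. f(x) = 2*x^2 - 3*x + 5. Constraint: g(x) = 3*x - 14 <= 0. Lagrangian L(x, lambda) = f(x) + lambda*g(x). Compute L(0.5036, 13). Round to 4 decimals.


Step 1: Evaluate f(x).
f(0.5036) = 2*0.5036^2 - 3*0.5036 + 5 = 3.9964
Step 2: Evaluate g(x).
g(0.5036) = 3*0.5036 - 14 = -12.4892
Step 3: Compute Lagrangian.
L = 3.9964 + 13*-12.4892 = -158.3632


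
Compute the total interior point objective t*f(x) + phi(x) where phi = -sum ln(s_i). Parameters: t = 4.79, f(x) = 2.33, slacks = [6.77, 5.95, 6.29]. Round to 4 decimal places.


Step 1: Compute log-barrier.
ln values: [1.9125, 1.7834, 1.839]
phi = -(1.9125 + 1.7834 + 1.839) = -5.5349
Step 2: Compute augmented objective.
t*f(x) = 4.79*2.33 = 11.1607
Total = 11.1607 - 5.5349 = 5.6258


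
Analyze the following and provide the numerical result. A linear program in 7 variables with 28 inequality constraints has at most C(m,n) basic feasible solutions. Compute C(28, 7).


Each vertex corresponds to some choice of n active constraints out of m, so the number of vertices is at most C(m, n) = m! / (n!(m-n)!).
m = 28, n = 7
Numerator: 28 * 27 * 26 * 25 * 24 * 23 * 22
Denominator: 7! = 5040
C(28, 7) = 1184040


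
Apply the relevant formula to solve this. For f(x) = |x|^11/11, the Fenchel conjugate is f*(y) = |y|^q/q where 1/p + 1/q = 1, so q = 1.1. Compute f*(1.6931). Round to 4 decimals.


The conjugate exponent q satisfies 1/p + 1/q = 1.
p = 11, so q = 11/(11 - 1) = 1.1
|y|^q = 1.6931^1.1 = 1.7846
f*(1.6931) = 1.7846 / 1.1 = 1.6224


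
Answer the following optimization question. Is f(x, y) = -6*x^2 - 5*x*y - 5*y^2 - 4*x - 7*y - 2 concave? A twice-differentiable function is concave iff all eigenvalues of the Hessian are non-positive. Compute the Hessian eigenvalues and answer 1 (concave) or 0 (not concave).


The Hessian of f(x,y) = -6*x^2 - 5*x*y - 5*y^2 - 4*x - 7*y - 2 is:
H = [[-12, -5], [-5, -10]]
Trace = -12 - 10 = -22
Determinant = -12*-10 - (-5)^2 = 95
Discriminant = (-22)^2 - 4*95 = 104.0
Eigenvalues: lambda_1 = -16.099, lambda_2 = -5.901
The function is concave.

1


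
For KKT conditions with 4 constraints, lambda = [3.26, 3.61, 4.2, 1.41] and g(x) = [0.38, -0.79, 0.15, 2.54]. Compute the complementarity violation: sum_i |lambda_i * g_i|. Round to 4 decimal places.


KKT complementary slackness check:
lambda_1 * g_1 = 3.26 * 0.38 = 1.2388
lambda_2 * g_2 = 3.61 * -0.79 = -2.8519
lambda_3 * g_3 = 4.2 * 0.15 = 0.63
lambda_4 * g_4 = 1.41 * 2.54 = 3.5814
Total violation = 1.2388 + 2.8519 + 0.63 + 3.5814 = 8.3021


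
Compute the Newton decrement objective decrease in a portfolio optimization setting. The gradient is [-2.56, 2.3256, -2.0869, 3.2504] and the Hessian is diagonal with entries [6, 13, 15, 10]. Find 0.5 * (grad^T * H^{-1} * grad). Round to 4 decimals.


Step 1: H is diagonal, so H^(-1) * g = [-0.4267, 0.1789, -0.1391, 0.325].
Step 2: g^T H^(-1) g = sum_i g_i^2 / H_ii
  = (-2.56)^2/6 + (2.3256)^2/13 + (-2.0869)^2/15 + (3.2504)^2/10
  = 1.0923 + 0.416 + 0.2903 + 1.0565 = 2.8552
Step 3: Objective decrease = 0.5 * g^T H^(-1) g = 1.4276


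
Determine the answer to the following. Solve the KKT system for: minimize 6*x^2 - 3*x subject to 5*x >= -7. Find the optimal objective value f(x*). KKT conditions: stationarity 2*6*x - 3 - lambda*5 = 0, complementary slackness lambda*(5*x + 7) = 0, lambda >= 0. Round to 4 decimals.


Step 1: Try lambda = 0 (constraint inactive).
Stationarity: 2*6*x - 3 = 0
x* = 3/(2*6) = 0.25
Check constraint: 5*0.25 = 1.25 >= -7 -- satisfied.
Step 2: Compute optimal value.
f(x*) = 6*0.25^2 - 3*0.25 = -0.375


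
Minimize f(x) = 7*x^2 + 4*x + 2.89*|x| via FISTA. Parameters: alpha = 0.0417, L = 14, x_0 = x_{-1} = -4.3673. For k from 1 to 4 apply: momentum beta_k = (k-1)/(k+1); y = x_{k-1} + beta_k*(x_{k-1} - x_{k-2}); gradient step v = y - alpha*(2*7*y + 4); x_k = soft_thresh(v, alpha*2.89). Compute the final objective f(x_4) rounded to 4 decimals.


FISTA on f(x) = 7*x^2 + 4*x + 2.89*|x|
L = 14, alpha = 0.0417
Iteration 1: beta = 0.0, y = -4.3673 + 0.0*(-4.3673 + 4.3673) = -4.3673
  grad(y) = -57.1422, v = y - alpha*grad = -1.9845
  prox(v) = soft_thresh(-1.9845, 0.1205) = -1.864
Iteration 2: beta = 0.3333, y = -1.864 + 0.3333*(-1.864 + 4.3673) = -1.0295
  grad(y) = -10.4131, v = y - alpha*grad = -0.5953
  prox(v) = soft_thresh(-0.5953, 0.1205) = -0.4748
Iteration 3: beta = 0.5, y = -0.4748 + 0.5*(-0.4748 + 1.864) = 0.2198
  grad(y) = 7.0776, v = y - alpha*grad = -0.0753
  prox(v) = soft_thresh(-0.0753, 0.1205) = 0.0
Iteration 4: beta = 0.6, y = 0.0 + 0.6*(0.0 + 0.4748) = 0.2849
  grad(y) = 7.9881, v = y - alpha*grad = -0.0482
  prox(v) = soft_thresh(-0.0482, 0.1205) = 0.0
f(x_4) = 7*0.0^2 + 4*0.0 + 2.89*|0.0| = 0.0


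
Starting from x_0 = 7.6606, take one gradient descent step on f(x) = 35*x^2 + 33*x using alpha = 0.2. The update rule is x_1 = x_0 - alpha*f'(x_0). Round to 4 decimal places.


We compute the gradient at x_0 and apply the update.
f'(x) = 70*x + 33
f'(7.6606) = 70*7.6606 + 33 = 569.242
x_1 = 7.6606 - 0.2*569.242 = -106.1878


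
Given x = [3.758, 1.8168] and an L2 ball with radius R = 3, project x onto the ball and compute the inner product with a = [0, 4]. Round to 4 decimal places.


Step 1: Compute ||x|| (intermediates to 6 decimals).
||x|| = sqrt(3.758^2 + 1.8168^2) = 4.174126
Step 2: Project.
Since ||x|| > R, scale = R/||x|| = 3/4.174126 = 0.718713, proj(x) = scale * x
proj(x) = [2.700923, 1.305758]
Step 3: Dot product.
a^T * proj(x) = 0*2.700923 + 4*1.305758 = 5.223


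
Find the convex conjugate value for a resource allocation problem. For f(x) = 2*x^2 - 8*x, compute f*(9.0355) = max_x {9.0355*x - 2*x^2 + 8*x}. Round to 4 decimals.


f*(y) = sup_x {y*x - a*x^2 - b*x} = sup_x {(y-b)*x - a*x^2}
FOC: (y - b) - 2a*x = 0 => x* = (y - b)/(2a)
x* = (9.0355 + 8)/(2*2) = 4.2589
f*(9.0355) = (y-b)^2/(4a) = (9.0355 + 8)^2/(4*2)
= 290.2083/8 = 36.276


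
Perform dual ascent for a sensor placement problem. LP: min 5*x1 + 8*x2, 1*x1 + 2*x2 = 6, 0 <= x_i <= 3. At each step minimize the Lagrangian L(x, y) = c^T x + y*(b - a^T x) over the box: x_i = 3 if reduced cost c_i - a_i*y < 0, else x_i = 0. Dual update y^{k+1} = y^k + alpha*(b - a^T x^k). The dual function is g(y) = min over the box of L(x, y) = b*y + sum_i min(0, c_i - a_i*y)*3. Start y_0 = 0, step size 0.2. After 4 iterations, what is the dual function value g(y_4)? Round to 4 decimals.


Dual ascent for LP: min 5*x1 + 8*x2, 1*x1 + 2*x2 = 6, 0 <= x_i <= 3
Step 1: y^k = 0.0, reduced costs: (5.0, 8.0)
  x^k = (0.0, 0.0), subgradient = b - a^T x = 6.0
  y^{k+1} = 0.0 + 0.2*6.0 = 1.2
Step 2: y^k = 1.2, reduced costs: (3.8, 5.6)
  x^k = (0.0, 0.0), subgradient = b - a^T x = 6.0
  y^{k+1} = 1.2 + 0.2*6.0 = 2.4
Step 3: y^k = 2.4, reduced costs: (2.6, 3.2)
  x^k = (0.0, 0.0), subgradient = b - a^T x = 6.0
  y^{k+1} = 2.4 + 0.2*6.0 = 3.6
Step 4: y^k = 3.6, reduced costs: (1.4, 0.8)
  x^k = (0.0, 0.0), subgradient = b - a^T x = 6.0
  y^{k+1} = 3.6 + 0.2*6.0 = 4.8
Dual objective at y_4 = 4.8: reduced costs (0.2, -1.6), box minimizer x = (0.0, 3.0)
g(y_4) = b*y + (c1 - a1*y)*x1 + (c2 - a2*y)*x2 = 6*4.8 + 0.2*0.0 + (-1.6)*3.0 = 28.8 + 0.0 - 4.8 = 24.0


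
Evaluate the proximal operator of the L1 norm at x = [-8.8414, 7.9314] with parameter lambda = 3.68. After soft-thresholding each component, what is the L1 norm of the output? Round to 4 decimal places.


Soft-thresholding with lambda = 3.68:
prox(-8.8414) = sign(-8.8414)*max(|-8.8414| - 3.68, 0) = -5.1614
prox(7.9314) = sign(7.9314)*max(|7.9314| - 3.68, 0) = 4.2514
prox(x) = [-5.1614, 4.2514]
||prox(x)||_1 = 5.1614 + 4.2514 = 9.4128


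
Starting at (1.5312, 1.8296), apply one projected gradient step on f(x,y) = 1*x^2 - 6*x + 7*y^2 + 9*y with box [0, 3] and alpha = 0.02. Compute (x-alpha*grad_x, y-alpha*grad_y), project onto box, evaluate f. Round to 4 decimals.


Step 1: Compute gradient at (1.5312, 1.8296).
grad_x = 2*1*1.5312 - 6 = -2.9376
grad_y = 2*7*1.8296 + 9 = 34.6144
Step 2: Gradient step.
x_raw = 1.5312 - 0.02*-2.9376 = 1.59
y_raw = 1.8296 - 0.02*34.6144 = 1.1373
Step 3: Project onto [0, 3].
x_proj = clip(1.59) = 1.59
y_proj = clip(1.1373) = 1.1373
Step 4: Evaluate f.
f(1.59, 1.1373) = 12.2784


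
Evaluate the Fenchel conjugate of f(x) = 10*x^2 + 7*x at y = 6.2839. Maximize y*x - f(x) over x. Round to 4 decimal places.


f*(y) = sup_x {y*x - a*x^2 - b*x} = sup_x {(y-b)*x - a*x^2}
FOC: (y - b) - 2a*x = 0 => x* = (y - b)/(2a)
x* = (6.2839 - 7)/(2*10) = -0.0358
f*(6.2839) = (y-b)^2/(4a) = (6.2839 - 7)^2/(4*10)
= 0.5128/40 = 0.0128


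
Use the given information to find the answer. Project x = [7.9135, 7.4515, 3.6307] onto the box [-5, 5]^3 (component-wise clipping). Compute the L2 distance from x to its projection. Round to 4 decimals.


Project each component onto [-5, 5].
clip(7.9135) = 5.0, clip(7.4515) = 5.0, clip(3.6307) = 3.6307
Projection = [5.0, 5.0, 3.6307]
Squared diffs: [8.4885, 6.0099, 0.0]
Distance = sqrt(14.4984) = 3.8077


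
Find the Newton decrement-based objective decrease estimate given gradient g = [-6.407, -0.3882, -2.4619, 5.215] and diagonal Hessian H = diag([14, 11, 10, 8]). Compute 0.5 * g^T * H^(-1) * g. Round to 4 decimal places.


Step 1: H is diagonal, so H^(-1) * g = [-0.4576, -0.0353, -0.2462, 0.6519].
Step 2: g^T H^(-1) g = sum_i g_i^2 / H_ii
  = (-6.407)^2/14 + (-0.3882)^2/11 + (-2.4619)^2/10 + (5.215)^2/8
  = 2.9321 + 0.0137 + 0.6061 + 3.3995 = 6.9514
Step 3: Objective decrease = 0.5 * g^T H^(-1) g = 3.4757


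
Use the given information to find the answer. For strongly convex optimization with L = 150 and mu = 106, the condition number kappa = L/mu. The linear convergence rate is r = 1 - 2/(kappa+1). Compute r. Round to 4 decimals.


Step 1: Compute the condition number.
kappa = L/mu = 150/106 = 1.4151
Step 2: Compute the convergence rate.
r = 1 - 2/(kappa + 1) = 1 - 2*mu/(L + mu) = (L - mu)/(L + mu) = 44/256 = 0.1719


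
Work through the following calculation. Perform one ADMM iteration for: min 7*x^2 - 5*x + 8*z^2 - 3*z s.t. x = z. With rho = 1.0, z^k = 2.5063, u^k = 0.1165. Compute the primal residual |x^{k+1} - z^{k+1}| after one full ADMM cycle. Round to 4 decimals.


ADMM iteration with rho = 1.0, z^k = 2.5063, u^k = 0.1165
Step 1: x-update.
Minimize 7*x^2 - 5*x + (1.0/2)*(x - 2.5063 + 0.1165)^2
FOC: (2*7 + 1.0)*x = 5 + 1.0*(2.5063 - 0.1165)
x^{k+1} = 0.4927
Step 2: z-update.
Minimize 8*z^2 - 3*z + (1.0/2)*(0.4927 - z + 0.1165)^2
FOC: (2*8 + 1.0)*z = 3 + 1.0*(0.4927 + 0.1165)
z^{k+1} = 0.2123
Step 3: u-update.
u^{k+1} = 0.1165 + 0.4927 - 0.2123 = 0.3969
Step 4: Primal residual = |0.4927 - 0.2123| = 0.2804


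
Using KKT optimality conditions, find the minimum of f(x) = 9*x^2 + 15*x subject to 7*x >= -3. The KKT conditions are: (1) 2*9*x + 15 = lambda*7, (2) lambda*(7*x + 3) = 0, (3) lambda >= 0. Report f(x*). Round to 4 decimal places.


Step 1: Try lambda = 0 (constraint inactive).
x_unc = -15/(2*9) = -0.8333
Check: 7*-0.8333 = -5.8331 < -3 -- violated!
Step 2: Constraint must be active: 7*x = -3
x* = -3/7 = -0.4286 (rounded; the exact value -3/7 is used below)
lambda = (2*9*(-3/7) + 15)/7 = 1.0408
Step 3: Compute optimal value.
f(x*) = 9*(-3/7)^2 + 15*(-3/7) = -4.7755


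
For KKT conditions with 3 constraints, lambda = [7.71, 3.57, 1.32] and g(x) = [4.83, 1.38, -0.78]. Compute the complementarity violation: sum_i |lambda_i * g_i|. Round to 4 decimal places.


KKT complementary slackness check:
lambda_1 * g_1 = 7.71 * 4.83 = 37.2393
lambda_2 * g_2 = 3.57 * 1.38 = 4.9266
lambda_3 * g_3 = 1.32 * -0.78 = -1.0296
Total violation = 37.2393 + 4.9266 + 1.0296 = 43.1955


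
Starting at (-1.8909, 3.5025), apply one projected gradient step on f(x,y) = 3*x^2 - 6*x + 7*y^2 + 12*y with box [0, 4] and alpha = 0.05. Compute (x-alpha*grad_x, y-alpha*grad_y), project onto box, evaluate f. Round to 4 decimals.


Step 1: Compute gradient at (-1.8909, 3.5025).
grad_x = 2*3*-1.8909 - 6 = -17.3454
grad_y = 2*7*3.5025 + 12 = 61.035
Step 2: Gradient step.
x_raw = -1.8909 - 0.05*-17.3454 = -1.0236
y_raw = 3.5025 - 0.05*61.035 = 0.4508
Step 3: Project onto [0, 4].
x_proj = clip(-1.0236) = 0.0
y_proj = clip(0.4508) = 0.4508
Step 4: Evaluate f.
f(0.0, 0.4508) = 6.8312


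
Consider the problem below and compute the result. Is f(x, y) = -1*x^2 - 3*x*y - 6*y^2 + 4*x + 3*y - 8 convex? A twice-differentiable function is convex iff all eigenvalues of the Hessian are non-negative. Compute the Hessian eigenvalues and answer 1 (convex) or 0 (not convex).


The Hessian of f(x,y) = -1*x^2 - 3*x*y - 6*y^2 + 4*x + 3*y - 8 is:
H = [[-2, -3], [-3, -12]]
Trace = -2 - 12 = -14
Determinant = -2*-12 - (-3)^2 = 15
Discriminant = (-14)^2 - 4*15 = 136.0
Eigenvalues: lambda_1 = -12.831, lambda_2 = -1.169
The function is not convex.

0


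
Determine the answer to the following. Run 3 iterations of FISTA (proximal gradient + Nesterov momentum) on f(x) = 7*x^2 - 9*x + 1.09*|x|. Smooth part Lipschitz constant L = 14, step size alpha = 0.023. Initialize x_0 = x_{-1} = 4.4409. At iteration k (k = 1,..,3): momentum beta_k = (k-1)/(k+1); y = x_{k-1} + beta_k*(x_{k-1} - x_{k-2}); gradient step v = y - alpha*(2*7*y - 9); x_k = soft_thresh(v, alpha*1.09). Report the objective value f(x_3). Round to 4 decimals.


FISTA on f(x) = 7*x^2 - 9*x + 1.09*|x|
L = 14, alpha = 0.023
Iteration 1: beta = 0.0, y = 4.4409 + 0.0*(4.4409 - 4.4409) = 4.4409
  grad(y) = 53.1726, v = y - alpha*grad = 3.2179
  prox(v) = soft_thresh(3.2179, 0.0251) = 3.1929
Iteration 2: beta = 0.3333, y = 3.1929 + 0.3333*(3.1929 - 4.4409) = 2.7768
  grad(y) = 29.8759, v = y - alpha*grad = 2.0897
  prox(v) = soft_thresh(2.0897, 0.0251) = 2.0646
Iteration 3: beta = 0.5, y = 2.0646 + 0.5*(2.0646 - 3.1929) = 1.5005
  grad(y) = 12.0073, v = y - alpha*grad = 1.2244
  prox(v) = soft_thresh(1.2244, 0.0251) = 1.1993
f(x_3) = 7*1.1993^2 - 9*1.1993 + 1.09*|1.1993| = 0.5816


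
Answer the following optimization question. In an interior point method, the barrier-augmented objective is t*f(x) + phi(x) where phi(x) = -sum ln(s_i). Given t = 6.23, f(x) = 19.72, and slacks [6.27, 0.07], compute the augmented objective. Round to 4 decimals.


Step 1: Compute log-barrier.
ln values: [1.8358, -2.6593]
phi = -(1.8358 - 2.6593) = 0.8235
Step 2: Compute augmented objective.
t*f(x) = 6.23*19.72 = 122.8556
Total = 122.8556 + 0.8235 = 123.6791


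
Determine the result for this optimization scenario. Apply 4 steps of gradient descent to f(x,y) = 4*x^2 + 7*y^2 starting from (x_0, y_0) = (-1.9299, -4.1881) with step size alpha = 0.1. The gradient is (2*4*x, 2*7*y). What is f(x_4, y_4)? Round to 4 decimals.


Gradient descent on f(x,y) = 4*x^2 + 7*y^2.
Starting point: (-1.9299, -4.1881), alpha = 0.1
Step 1: grad_x = 2*4*-1.9299 = -15.4392, grad_y = 2*7*-4.1881 = -58.6334
  x_1 = -1.9299 - 0.1*-15.4392 = -0.386
  y_1 = -4.1881 - 0.1*-58.6334 = 1.6752
Step 2: grad_x = 2*4*-0.386 = -3.0878, grad_y = 2*7*1.6752 = 23.4534
  x_2 = -0.386 - 0.1*-3.0878 = -0.0772
  y_2 = 1.6752 - 0.1*23.4534 = -0.6701
Step 3: grad_x = 2*4*-0.0772 = -0.6176, grad_y = 2*7*-0.6701 = -9.3813
  x_3 = -0.0772 - 0.1*-0.6176 = -0.0154
  y_3 = -0.6701 - 0.1*-9.3813 = 0.268
Step 4: grad_x = 2*4*-0.0154 = -0.1235, grad_y = 2*7*0.268 = 3.7525
  x_4 = -0.0154 - 0.1*-0.1235 = -0.0031
  y_4 = 0.268 - 0.1*3.7525 = -0.1072
f(-0.0031, -0.1072) = 4*(-0.0031)^2 + 7*(-0.1072)^2 = 0.0805


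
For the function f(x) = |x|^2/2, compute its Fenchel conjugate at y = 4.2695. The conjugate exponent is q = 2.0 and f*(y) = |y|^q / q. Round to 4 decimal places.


The conjugate exponent q satisfies 1/p + 1/q = 1.
p = 2, so q = 2/(2 - 1) = 2.0
|y|^q = 4.2695^2.0 = 18.2286
f*(4.2695) = 18.2286 / 2.0 = 9.1143


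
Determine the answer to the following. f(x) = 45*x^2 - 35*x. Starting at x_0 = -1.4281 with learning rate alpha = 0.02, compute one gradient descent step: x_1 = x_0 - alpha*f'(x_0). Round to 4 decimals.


We compute the gradient at x_0 and apply the update.
f'(x) = 90*x - 35
f'(-1.4281) = 90*-1.4281 - 35 = -163.529
x_1 = -1.4281 - 0.02*-163.529 = 1.8425


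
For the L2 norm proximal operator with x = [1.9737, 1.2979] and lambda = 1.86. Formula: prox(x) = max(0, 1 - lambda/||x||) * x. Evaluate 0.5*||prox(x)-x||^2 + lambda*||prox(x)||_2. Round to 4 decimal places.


Step 1: Compute ||x||.
||x|| = 2.3622
Step 2: Compute scaling factor.
scale = max(0, 1 - 1.86/2.3622) = 0.2126
Step 3: prox(x) = [0.4196, 0.2759]
||prox(x)|| = 0.5022
Step 4: Proximal objective.
0.5*||prox-x||^2 = 1.7298
lambda*||prox|| = 0.9341
Total = 2.6639


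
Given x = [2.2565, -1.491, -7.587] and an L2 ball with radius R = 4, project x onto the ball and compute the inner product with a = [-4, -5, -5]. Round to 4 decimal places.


Step 1: Compute ||x|| (intermediates to 6 decimals).
||x|| = sqrt(2.2565^2 + (-1.491)^2 + (-7.587)^2) = 8.054653
Step 2: Project.
Since ||x|| > R, scale = R/||x|| = 4/8.054653 = 0.496607, proj(x) = scale * x
proj(x) = [1.120594, -0.740441, -3.767757]
Step 3: Dot product.
a^T * proj(x) = -4*1.120594 - 5*(-0.740441) - 5*(-3.767757) = 18.0586


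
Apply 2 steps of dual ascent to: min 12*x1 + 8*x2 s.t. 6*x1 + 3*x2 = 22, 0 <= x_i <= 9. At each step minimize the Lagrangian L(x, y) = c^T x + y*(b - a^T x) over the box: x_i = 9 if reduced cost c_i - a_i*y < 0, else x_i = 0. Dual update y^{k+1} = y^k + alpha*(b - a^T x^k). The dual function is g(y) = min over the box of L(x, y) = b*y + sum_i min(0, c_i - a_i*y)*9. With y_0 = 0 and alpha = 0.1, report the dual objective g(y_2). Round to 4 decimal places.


Dual ascent for LP: min 12*x1 + 8*x2, 6*x1 + 3*x2 = 22, 0 <= x_i <= 9
Step 1: y^k = 0.0, reduced costs: (12.0, 8.0)
  x^k = (0.0, 0.0), subgradient = b - a^T x = 22.0
  y^{k+1} = 0.0 + 0.1*22.0 = 2.2
Step 2: y^k = 2.2, reduced costs: (-1.2, 1.4)
  x^k = (9.0, 0.0), subgradient = b - a^T x = -32.0
  y^{k+1} = 2.2 + 0.1*-32.0 = -1.0
Dual objective at y_2 = -1.0: reduced costs (18.0, 11.0), box minimizer x = (0.0, 0.0)
g(y_2) = b*y + (c1 - a1*y)*x1 + (c2 - a2*y)*x2 = 22*(-1.0) + 18.0*0.0 + 11.0*0.0 = -22.0 + 0.0 + 0.0 = -22.0


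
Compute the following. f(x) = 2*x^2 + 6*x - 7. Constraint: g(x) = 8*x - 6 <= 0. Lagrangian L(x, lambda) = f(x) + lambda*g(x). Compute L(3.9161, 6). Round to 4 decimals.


Step 1: Evaluate f(x).
f(3.9161) = 2*3.9161^2 + 6*3.9161 - 7 = 47.1683
Step 2: Evaluate g(x).
g(3.9161) = 8*3.9161 - 6 = 25.3288
Step 3: Compute Lagrangian.
L = 47.1683 + 6*25.3288 = 199.1411


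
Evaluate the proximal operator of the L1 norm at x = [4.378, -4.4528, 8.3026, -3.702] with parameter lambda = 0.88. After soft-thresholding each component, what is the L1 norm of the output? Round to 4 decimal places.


Soft-thresholding with lambda = 0.88:
prox(4.378) = sign(4.378)*max(|4.378| - 0.88, 0) = 3.498
prox(-4.4528) = sign(-4.4528)*max(|-4.4528| - 0.88, 0) = -3.5728
prox(8.3026) = sign(8.3026)*max(|8.3026| - 0.88, 0) = 7.4226
prox(-3.702) = sign(-3.702)*max(|-3.702| - 0.88, 0) = -2.822
prox(x) = [3.498, -3.5728, 7.4226, -2.822]
||prox(x)||_1 = 3.498 + 3.5728 + 7.4226 + 2.822 = 17.3154


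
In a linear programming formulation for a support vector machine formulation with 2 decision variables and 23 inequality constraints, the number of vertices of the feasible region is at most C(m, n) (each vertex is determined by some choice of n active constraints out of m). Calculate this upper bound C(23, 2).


Each vertex corresponds to some choice of n active constraints out of m, so the number of vertices is at most C(m, n) = m! / (n!(m-n)!).
m = 23, n = 2
Numerator: 23 * 22
Denominator: 2! = 2
C(23, 2) = 253


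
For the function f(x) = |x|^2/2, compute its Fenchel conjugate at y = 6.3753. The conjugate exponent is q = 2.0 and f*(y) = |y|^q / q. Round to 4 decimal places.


The conjugate exponent q satisfies 1/p + 1/q = 1.
p = 2, so q = 2/(2 - 1) = 2.0
|y|^q = 6.3753^2.0 = 40.6445
f*(6.3753) = 40.6445 / 2.0 = 20.3222


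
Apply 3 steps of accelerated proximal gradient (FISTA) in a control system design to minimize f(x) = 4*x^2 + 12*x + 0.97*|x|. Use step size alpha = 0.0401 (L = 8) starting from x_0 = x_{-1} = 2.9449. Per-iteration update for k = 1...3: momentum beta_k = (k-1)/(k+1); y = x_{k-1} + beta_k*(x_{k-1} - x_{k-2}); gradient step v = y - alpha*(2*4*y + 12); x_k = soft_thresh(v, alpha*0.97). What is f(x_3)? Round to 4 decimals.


FISTA on f(x) = 4*x^2 + 12*x + 0.97*|x|
L = 8, alpha = 0.0401
Iteration 1: beta = 0.0, y = 2.9449 + 0.0*(2.9449 - 2.9449) = 2.9449
  grad(y) = 35.5592, v = y - alpha*grad = 1.519
  prox(v) = soft_thresh(1.519, 0.0389) = 1.4801
Iteration 2: beta = 0.3333, y = 1.4801 + 0.3333*(1.4801 - 2.9449) = 0.9918
  grad(y) = 19.9344, v = y - alpha*grad = 0.1924
  prox(v) = soft_thresh(0.1924, 0.0389) = 0.1535
Iteration 3: beta = 0.5, y = 0.1535 + 0.5*(0.1535 - 1.4801) = -0.5097
  grad(y) = 7.9221, v = y - alpha*grad = -0.8274
  prox(v) = soft_thresh(-0.8274, 0.0389) = -0.7885
f(x_3) = 4*(-0.7885)^2 + 12*(-0.7885) + 0.97*|-0.7885| = -6.2103


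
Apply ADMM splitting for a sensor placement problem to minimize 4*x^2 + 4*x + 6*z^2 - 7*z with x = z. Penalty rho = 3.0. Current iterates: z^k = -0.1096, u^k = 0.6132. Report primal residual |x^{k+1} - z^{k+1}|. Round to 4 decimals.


ADMM iteration with rho = 3.0, z^k = -0.1096, u^k = 0.6132
Step 1: x-update.
Minimize 4*x^2 + 4*x + (3.0/2)*(x + 0.1096 + 0.6132)^2
FOC: (2*4 + 3.0)*x = -4 + 3.0*(-0.1096 - 0.6132)
x^{k+1} = -0.5608
Step 2: z-update.
Minimize 6*z^2 - 7*z + (3.0/2)*(-0.5608 - z + 0.6132)^2
FOC: (2*6 + 3.0)*z = 7 + 3.0*(-0.5608 + 0.6132)
z^{k+1} = 0.4772
Step 3: u-update.
u^{k+1} = 0.6132 - 0.5608 - 0.4772 = -0.4247
Step 4: Primal residual = |-0.5608 - 0.4772| = 1.0379


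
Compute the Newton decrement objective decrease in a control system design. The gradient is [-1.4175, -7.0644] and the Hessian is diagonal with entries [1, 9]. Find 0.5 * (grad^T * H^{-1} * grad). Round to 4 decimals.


Step 1: H is diagonal, so H^(-1) * g = [-1.4175, -0.7849].
Step 2: g^T H^(-1) g = sum_i g_i^2 / H_ii
  = (-1.4175)^2/1 + (-7.0644)^2/9
  = 2.0093 + 5.5451 = 7.5544
Step 3: Objective decrease = 0.5 * g^T H^(-1) g = 3.7772


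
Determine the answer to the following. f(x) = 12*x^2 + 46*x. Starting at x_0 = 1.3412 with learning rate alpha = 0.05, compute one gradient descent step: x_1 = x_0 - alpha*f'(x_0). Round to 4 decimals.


We compute the gradient at x_0 and apply the update.
f'(x) = 24*x + 46
f'(1.3412) = 24*1.3412 + 46 = 78.1888
x_1 = 1.3412 - 0.05*78.1888 = -2.5682


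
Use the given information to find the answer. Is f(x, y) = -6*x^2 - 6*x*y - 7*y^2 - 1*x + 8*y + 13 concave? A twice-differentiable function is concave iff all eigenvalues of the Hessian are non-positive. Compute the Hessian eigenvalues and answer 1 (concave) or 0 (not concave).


The Hessian of f(x,y) = -6*x^2 - 6*x*y - 7*y^2 - 1*x + 8*y + 13 is:
H = [[-12, -6], [-6, -14]]
Trace = -12 - 14 = -26
Determinant = -12*-14 - (-6)^2 = 132
Discriminant = (-26)^2 - 4*132 = 148.0
Eigenvalues: lambda_1 = -19.0828, lambda_2 = -6.9172
The function is concave.

1


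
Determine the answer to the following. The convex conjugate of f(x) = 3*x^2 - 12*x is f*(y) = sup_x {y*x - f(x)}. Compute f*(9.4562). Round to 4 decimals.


f*(y) = sup_x {y*x - a*x^2 - b*x} = sup_x {(y-b)*x - a*x^2}
FOC: (y - b) - 2a*x = 0 => x* = (y - b)/(2a)
x* = (9.4562 + 12)/(2*3) = 3.576
f*(9.4562) = (y-b)^2/(4a) = (9.4562 + 12)^2/(4*3)
= 460.3685/12 = 38.364


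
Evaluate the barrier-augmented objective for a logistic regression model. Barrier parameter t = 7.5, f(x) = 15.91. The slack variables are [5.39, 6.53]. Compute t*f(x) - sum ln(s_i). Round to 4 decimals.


Step 1: Compute log-barrier.
ln values: [1.6845, 1.8764]
phi = -(1.6845 + 1.8764) = -3.561
Step 2: Compute augmented objective.
t*f(x) = 7.5*15.91 = 119.325
Total = 119.325 - 3.561 = 115.764


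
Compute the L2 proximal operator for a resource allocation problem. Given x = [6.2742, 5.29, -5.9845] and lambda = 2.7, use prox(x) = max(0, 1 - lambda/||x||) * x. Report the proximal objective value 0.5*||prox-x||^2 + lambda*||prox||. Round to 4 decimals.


Step 1: Compute ||x||.
||x|| = 10.157
Step 2: Compute scaling factor.
scale = max(0, 1 - 2.7/10.157) = 0.7342
Step 3: prox(x) = [4.6063, 3.8838, -4.3937]
||prox(x)|| = 7.457
Step 4: Proximal objective.
0.5*||prox-x||^2 = 3.645
lambda*||prox|| = 20.1339
Total = 23.7788


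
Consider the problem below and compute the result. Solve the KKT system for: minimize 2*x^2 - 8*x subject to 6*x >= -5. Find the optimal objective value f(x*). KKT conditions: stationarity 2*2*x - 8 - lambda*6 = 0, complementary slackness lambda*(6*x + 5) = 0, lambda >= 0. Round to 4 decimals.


Step 1: Try lambda = 0 (constraint inactive).
Stationarity: 2*2*x - 8 = 0
x* = 8/(2*2) = 2.0
Check constraint: 6*2.0 = 12.0 >= -5 -- satisfied.
Step 2: Compute optimal value.
f(x*) = 2*2.0^2 - 8*2.0 = -8.0


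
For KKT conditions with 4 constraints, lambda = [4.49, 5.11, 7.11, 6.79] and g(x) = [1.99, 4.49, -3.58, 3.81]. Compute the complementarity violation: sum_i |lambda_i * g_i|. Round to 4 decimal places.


KKT complementary slackness check:
lambda_1 * g_1 = 4.49 * 1.99 = 8.9351
lambda_2 * g_2 = 5.11 * 4.49 = 22.9439
lambda_3 * g_3 = 7.11 * -3.58 = -25.4538
lambda_4 * g_4 = 6.79 * 3.81 = 25.8699
Total violation = 8.9351 + 22.9439 + 25.4538 + 25.8699 = 83.2027


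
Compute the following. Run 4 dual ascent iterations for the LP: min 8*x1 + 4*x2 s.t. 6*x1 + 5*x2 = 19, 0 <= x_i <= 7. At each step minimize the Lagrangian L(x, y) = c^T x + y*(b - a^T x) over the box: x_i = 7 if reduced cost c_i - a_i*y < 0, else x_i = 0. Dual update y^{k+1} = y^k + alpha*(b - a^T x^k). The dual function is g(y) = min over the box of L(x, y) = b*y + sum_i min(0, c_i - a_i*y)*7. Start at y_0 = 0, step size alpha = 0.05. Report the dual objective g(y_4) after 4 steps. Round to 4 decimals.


Dual ascent for LP: min 8*x1 + 4*x2, 6*x1 + 5*x2 = 19, 0 <= x_i <= 7
Step 1: y^k = 0.0, reduced costs: (8.0, 4.0)
  x^k = (0.0, 0.0), subgradient = b - a^T x = 19.0
  y^{k+1} = 0.0 + 0.05*19.0 = 0.95
Step 2: y^k = 0.95, reduced costs: (2.3, -0.75)
  x^k = (0.0, 7.0), subgradient = b - a^T x = -16.0
  y^{k+1} = 0.95 + 0.05*-16.0 = 0.15
Step 3: y^k = 0.15, reduced costs: (7.1, 3.25)
  x^k = (0.0, 0.0), subgradient = b - a^T x = 19.0
  y^{k+1} = 0.15 + 0.05*19.0 = 1.1
Step 4: y^k = 1.1, reduced costs: (1.4, -1.5)
  x^k = (0.0, 7.0), subgradient = b - a^T x = -16.0
  y^{k+1} = 1.1 + 0.05*-16.0 = 0.3
Dual objective at y_4 = 0.3: reduced costs (6.2, 2.5), box minimizer x = (0.0, 0.0)
g(y_4) = b*y + (c1 - a1*y)*x1 + (c2 - a2*y)*x2 = 19*0.3 + 6.2*0.0 + 2.5*0.0 = 5.7 + 0.0 + 0.0 = 5.7


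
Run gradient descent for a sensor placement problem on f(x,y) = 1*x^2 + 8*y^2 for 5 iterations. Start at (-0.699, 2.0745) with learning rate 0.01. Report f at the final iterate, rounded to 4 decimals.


Gradient descent on f(x,y) = 1*x^2 + 8*y^2.
Starting point: (-0.699, 2.0745), alpha = 0.01
Step 1: grad_x = 2*1*-0.699 = -1.398, grad_y = 2*8*2.0745 = 33.192
  x_1 = -0.699 - 0.01*-1.398 = -0.685
  y_1 = 2.0745 - 0.01*33.192 = 1.7426
Step 2: grad_x = 2*1*-0.685 = -1.37, grad_y = 2*8*1.7426 = 27.8813
  x_2 = -0.685 - 0.01*-1.37 = -0.6713
  y_2 = 1.7426 - 0.01*27.8813 = 1.4638
Step 3: grad_x = 2*1*-0.6713 = -1.3426, grad_y = 2*8*1.4638 = 23.4203
  x_3 = -0.6713 - 0.01*-1.3426 = -0.6579
  y_3 = 1.4638 - 0.01*23.4203 = 1.2296
Step 4: grad_x = 2*1*-0.6579 = -1.3158, grad_y = 2*8*1.2296 = 19.673
  x_4 = -0.6579 - 0.01*-1.3158 = -0.6447
  y_4 = 1.2296 - 0.01*19.673 = 1.0328
Step 5: grad_x = 2*1*-0.6447 = -1.2895, grad_y = 2*8*1.0328 = 16.5253
  x_5 = -0.6447 - 0.01*-1.2895 = -0.6318
  y_5 = 1.0328 - 0.01*16.5253 = 0.8676
f(-0.6318, 0.8676) = 1*(-0.6318)^2 + 8*0.8676^2 = 6.4208


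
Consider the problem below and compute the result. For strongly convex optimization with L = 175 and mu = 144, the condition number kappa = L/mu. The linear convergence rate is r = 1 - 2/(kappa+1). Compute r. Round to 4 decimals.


Step 1: Compute the condition number.
kappa = L/mu = 175/144 = 1.2153
Step 2: Compute the convergence rate.
r = 1 - 2/(kappa + 1) = 1 - 2*mu/(L + mu) = (L - mu)/(L + mu) = 31/319 = 0.0972


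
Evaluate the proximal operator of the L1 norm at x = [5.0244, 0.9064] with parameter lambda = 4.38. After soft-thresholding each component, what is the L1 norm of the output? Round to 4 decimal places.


Soft-thresholding with lambda = 4.38:
prox(5.0244) = sign(5.0244)*max(|5.0244| - 4.38, 0) = 0.6444
prox(0.9064) = sign(0.9064)*max(|0.9064| - 4.38, 0) = 0.0
prox(x) = [0.6444, 0.0]
||prox(x)||_1 = 0.6444 + 0.0 = 0.6444


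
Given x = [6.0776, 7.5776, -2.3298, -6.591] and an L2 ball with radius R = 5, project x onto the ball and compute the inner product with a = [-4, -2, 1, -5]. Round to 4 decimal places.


Step 1: Compute ||x|| (intermediates to 6 decimals).
||x|| = sqrt(6.0776^2 + 7.5776^2 + (-2.3298)^2 + (-6.591)^2) = 11.967727
Step 2: Project.
Since ||x|| > R, scale = R/||x|| = 5/11.967727 = 0.41779, proj(x) = scale * x
proj(x) = [2.539161, 3.165846, -0.973367, -2.753654]
Step 3: Dot product.
a^T * proj(x) = -4*2.539161 - 2*3.165846 + 1*(-0.973367) - 5*(-2.753654) = -3.6934
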